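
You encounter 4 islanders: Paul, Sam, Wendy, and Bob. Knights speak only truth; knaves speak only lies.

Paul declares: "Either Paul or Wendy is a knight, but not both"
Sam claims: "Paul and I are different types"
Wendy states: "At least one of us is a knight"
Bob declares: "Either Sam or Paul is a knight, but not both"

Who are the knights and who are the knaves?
Paul is a knave.
Sam is a knave.
Wendy is a knave.
Bob is a knave.

Verification:
- Paul (knave) says "Either Paul or Wendy is a knight, but not both" - this is FALSE (a lie) because Paul is a knave and Wendy is a knave.
- Sam (knave) says "Paul and I are different types" - this is FALSE (a lie) because Sam is a knave and Paul is a knave.
- Wendy (knave) says "At least one of us is a knight" - this is FALSE (a lie) because no one is a knight.
- Bob (knave) says "Either Sam or Paul is a knight, but not both" - this is FALSE (a lie) because Sam is a knave and Paul is a knave.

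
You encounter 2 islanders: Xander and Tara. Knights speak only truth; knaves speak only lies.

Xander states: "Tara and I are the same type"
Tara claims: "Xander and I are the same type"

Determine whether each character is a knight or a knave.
Xander is a knight.
Tara is a knight.

Verification:
- Xander (knight) says "Tara and I are the same type" - this is TRUE because Xander is a knight and Tara is a knight.
- Tara (knight) says "Xander and I are the same type" - this is TRUE because Tara is a knight and Xander is a knight.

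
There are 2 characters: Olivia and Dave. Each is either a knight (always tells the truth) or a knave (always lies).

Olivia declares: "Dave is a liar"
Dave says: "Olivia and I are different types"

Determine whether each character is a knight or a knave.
Olivia is a knave.
Dave is a knight.

Verification:
- Olivia (knave) says "Dave is a liar" - this is FALSE (a lie) because Dave is a knight.
- Dave (knight) says "Olivia and I are different types" - this is TRUE because Dave is a knight and Olivia is a knave.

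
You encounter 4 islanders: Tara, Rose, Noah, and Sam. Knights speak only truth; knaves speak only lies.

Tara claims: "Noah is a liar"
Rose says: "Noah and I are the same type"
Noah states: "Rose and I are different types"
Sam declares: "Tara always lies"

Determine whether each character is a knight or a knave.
Tara is a knave.
Rose is a knave.
Noah is a knight.
Sam is a knight.

Verification:
- Tara (knave) says "Noah is a liar" - this is FALSE (a lie) because Noah is a knight.
- Rose (knave) says "Noah and I are the same type" - this is FALSE (a lie) because Rose is a knave and Noah is a knight.
- Noah (knight) says "Rose and I are different types" - this is TRUE because Noah is a knight and Rose is a knave.
- Sam (knight) says "Tara always lies" - this is TRUE because Tara is a knave.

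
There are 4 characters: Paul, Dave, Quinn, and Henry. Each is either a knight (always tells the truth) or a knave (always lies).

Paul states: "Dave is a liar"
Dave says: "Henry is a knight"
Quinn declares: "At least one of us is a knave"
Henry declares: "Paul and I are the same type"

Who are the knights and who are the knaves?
Paul is a knight.
Dave is a knave.
Quinn is a knight.
Henry is a knave.

Verification:
- Paul (knight) says "Dave is a liar" - this is TRUE because Dave is a knave.
- Dave (knave) says "Henry is a knight" - this is FALSE (a lie) because Henry is a knave.
- Quinn (knight) says "At least one of us is a knave" - this is TRUE because Dave and Henry are knaves.
- Henry (knave) says "Paul and I are the same type" - this is FALSE (a lie) because Henry is a knave and Paul is a knight.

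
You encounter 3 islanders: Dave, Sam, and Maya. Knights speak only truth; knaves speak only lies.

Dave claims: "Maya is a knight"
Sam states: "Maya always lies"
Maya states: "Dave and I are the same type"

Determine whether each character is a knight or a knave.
Dave is a knight.
Sam is a knave.
Maya is a knight.

Verification:
- Dave (knight) says "Maya is a knight" - this is TRUE because Maya is a knight.
- Sam (knave) says "Maya always lies" - this is FALSE (a lie) because Maya is a knight.
- Maya (knight) says "Dave and I are the same type" - this is TRUE because Maya is a knight and Dave is a knight.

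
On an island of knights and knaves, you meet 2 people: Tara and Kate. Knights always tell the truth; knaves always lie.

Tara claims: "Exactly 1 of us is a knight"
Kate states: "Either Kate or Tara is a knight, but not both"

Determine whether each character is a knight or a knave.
Tara is a knave.
Kate is a knave.

Verification:
- Tara (knave) says "Exactly 1 of us is a knight" - this is FALSE (a lie) because there are 0 knights.
- Kate (knave) says "Either Kate or Tara is a knight, but not both" - this is FALSE (a lie) because Kate is a knave and Tara is a knave.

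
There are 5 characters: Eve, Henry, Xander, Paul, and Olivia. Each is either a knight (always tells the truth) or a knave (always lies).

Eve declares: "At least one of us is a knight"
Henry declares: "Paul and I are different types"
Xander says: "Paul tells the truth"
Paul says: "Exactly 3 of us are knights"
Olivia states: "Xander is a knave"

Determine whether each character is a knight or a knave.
Eve is a knight.
Henry is a knave.
Xander is a knave.
Paul is a knave.
Olivia is a knight.

Verification:
- Eve (knight) says "At least one of us is a knight" - this is TRUE because Eve and Olivia are knights.
- Henry (knave) says "Paul and I are different types" - this is FALSE (a lie) because Henry is a knave and Paul is a knave.
- Xander (knave) says "Paul tells the truth" - this is FALSE (a lie) because Paul is a knave.
- Paul (knave) says "Exactly 3 of us are knights" - this is FALSE (a lie) because there are 2 knights.
- Olivia (knight) says "Xander is a knave" - this is TRUE because Xander is a knave.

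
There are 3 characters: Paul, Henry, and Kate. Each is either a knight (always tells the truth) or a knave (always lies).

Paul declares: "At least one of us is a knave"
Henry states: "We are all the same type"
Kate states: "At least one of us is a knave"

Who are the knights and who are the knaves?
Paul is a knight.
Henry is a knave.
Kate is a knight.

Verification:
- Paul (knight) says "At least one of us is a knave" - this is TRUE because Henry is a knave.
- Henry (knave) says "We are all the same type" - this is FALSE (a lie) because Paul and Kate are knights and Henry is a knave.
- Kate (knight) says "At least one of us is a knave" - this is TRUE because Henry is a knave.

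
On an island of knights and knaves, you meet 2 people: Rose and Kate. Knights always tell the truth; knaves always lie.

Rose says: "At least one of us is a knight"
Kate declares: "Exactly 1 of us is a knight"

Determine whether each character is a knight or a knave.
Rose is a knave.
Kate is a knave.

Verification:
- Rose (knave) says "At least one of us is a knight" - this is FALSE (a lie) because no one is a knight.
- Kate (knave) says "Exactly 1 of us is a knight" - this is FALSE (a lie) because there are 0 knights.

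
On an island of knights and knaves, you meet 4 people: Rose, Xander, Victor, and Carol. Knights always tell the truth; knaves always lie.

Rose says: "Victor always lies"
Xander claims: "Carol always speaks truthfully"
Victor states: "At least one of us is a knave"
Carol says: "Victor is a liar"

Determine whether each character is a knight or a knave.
Rose is a knave.
Xander is a knave.
Victor is a knight.
Carol is a knave.

Verification:
- Rose (knave) says "Victor always lies" - this is FALSE (a lie) because Victor is a knight.
- Xander (knave) says "Carol always speaks truthfully" - this is FALSE (a lie) because Carol is a knave.
- Victor (knight) says "At least one of us is a knave" - this is TRUE because Rose, Xander, and Carol are knaves.
- Carol (knave) says "Victor is a liar" - this is FALSE (a lie) because Victor is a knight.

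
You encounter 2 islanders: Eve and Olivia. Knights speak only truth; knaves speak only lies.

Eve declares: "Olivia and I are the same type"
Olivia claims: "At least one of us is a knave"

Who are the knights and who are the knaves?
Eve is a knave.
Olivia is a knight.

Verification:
- Eve (knave) says "Olivia and I are the same type" - this is FALSE (a lie) because Eve is a knave and Olivia is a knight.
- Olivia (knight) says "At least one of us is a knave" - this is TRUE because Eve is a knave.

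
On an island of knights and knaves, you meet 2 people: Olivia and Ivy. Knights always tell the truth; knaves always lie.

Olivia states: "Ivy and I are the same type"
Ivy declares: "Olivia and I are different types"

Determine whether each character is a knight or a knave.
Olivia is a knave.
Ivy is a knight.

Verification:
- Olivia (knave) says "Ivy and I are the same type" - this is FALSE (a lie) because Olivia is a knave and Ivy is a knight.
- Ivy (knight) says "Olivia and I are different types" - this is TRUE because Ivy is a knight and Olivia is a knave.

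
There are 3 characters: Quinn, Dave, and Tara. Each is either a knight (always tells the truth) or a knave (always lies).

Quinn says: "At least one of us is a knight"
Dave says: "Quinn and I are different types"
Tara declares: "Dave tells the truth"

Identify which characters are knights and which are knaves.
Quinn is a knave.
Dave is a knave.
Tara is a knave.

Verification:
- Quinn (knave) says "At least one of us is a knight" - this is FALSE (a lie) because no one is a knight.
- Dave (knave) says "Quinn and I are different types" - this is FALSE (a lie) because Dave is a knave and Quinn is a knave.
- Tara (knave) says "Dave tells the truth" - this is FALSE (a lie) because Dave is a knave.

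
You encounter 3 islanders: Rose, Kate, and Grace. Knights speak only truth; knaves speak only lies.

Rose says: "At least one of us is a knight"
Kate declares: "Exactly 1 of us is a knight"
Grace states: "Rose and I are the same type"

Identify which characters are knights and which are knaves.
Rose is a knight.
Kate is a knave.
Grace is a knight.

Verification:
- Rose (knight) says "At least one of us is a knight" - this is TRUE because Rose and Grace are knights.
- Kate (knave) says "Exactly 1 of us is a knight" - this is FALSE (a lie) because there are 2 knights.
- Grace (knight) says "Rose and I are the same type" - this is TRUE because Grace is a knight and Rose is a knight.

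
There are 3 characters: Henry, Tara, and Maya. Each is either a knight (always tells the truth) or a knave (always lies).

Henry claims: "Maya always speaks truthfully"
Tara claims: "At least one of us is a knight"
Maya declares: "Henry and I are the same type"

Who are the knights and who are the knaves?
Henry is a knight.
Tara is a knight.
Maya is a knight.

Verification:
- Henry (knight) says "Maya always speaks truthfully" - this is TRUE because Maya is a knight.
- Tara (knight) says "At least one of us is a knight" - this is TRUE because Henry, Tara, and Maya are knights.
- Maya (knight) says "Henry and I are the same type" - this is TRUE because Maya is a knight and Henry is a knight.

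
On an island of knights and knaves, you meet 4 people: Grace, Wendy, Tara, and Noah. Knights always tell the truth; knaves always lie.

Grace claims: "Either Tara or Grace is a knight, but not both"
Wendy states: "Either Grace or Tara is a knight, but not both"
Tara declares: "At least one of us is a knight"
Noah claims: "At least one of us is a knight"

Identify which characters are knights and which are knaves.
Grace is a knave.
Wendy is a knave.
Tara is a knave.
Noah is a knave.

Verification:
- Grace (knave) says "Either Tara or Grace is a knight, but not both" - this is FALSE (a lie) because Tara is a knave and Grace is a knave.
- Wendy (knave) says "Either Grace or Tara is a knight, but not both" - this is FALSE (a lie) because Grace is a knave and Tara is a knave.
- Tara (knave) says "At least one of us is a knight" - this is FALSE (a lie) because no one is a knight.
- Noah (knave) says "At least one of us is a knight" - this is FALSE (a lie) because no one is a knight.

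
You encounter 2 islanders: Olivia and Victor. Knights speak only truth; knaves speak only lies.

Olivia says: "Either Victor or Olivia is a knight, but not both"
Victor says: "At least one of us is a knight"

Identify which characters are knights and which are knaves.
Olivia is a knave.
Victor is a knave.

Verification:
- Olivia (knave) says "Either Victor or Olivia is a knight, but not both" - this is FALSE (a lie) because Victor is a knave and Olivia is a knave.
- Victor (knave) says "At least one of us is a knight" - this is FALSE (a lie) because no one is a knight.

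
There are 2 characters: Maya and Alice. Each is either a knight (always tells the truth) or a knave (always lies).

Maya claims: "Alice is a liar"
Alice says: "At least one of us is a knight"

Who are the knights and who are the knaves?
Maya is a knave.
Alice is a knight.

Verification:
- Maya (knave) says "Alice is a liar" - this is FALSE (a lie) because Alice is a knight.
- Alice (knight) says "At least one of us is a knight" - this is TRUE because Alice is a knight.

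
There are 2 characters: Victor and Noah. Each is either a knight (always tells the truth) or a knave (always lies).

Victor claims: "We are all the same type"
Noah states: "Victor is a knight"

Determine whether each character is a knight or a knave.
Victor is a knight.
Noah is a knight.

Verification:
- Victor (knight) says "We are all the same type" - this is TRUE because Victor and Noah are knights.
- Noah (knight) says "Victor is a knight" - this is TRUE because Victor is a knight.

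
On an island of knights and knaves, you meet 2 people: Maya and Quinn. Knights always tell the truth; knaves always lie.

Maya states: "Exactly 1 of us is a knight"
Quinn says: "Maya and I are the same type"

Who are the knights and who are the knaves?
Maya is a knight.
Quinn is a knave.

Verification:
- Maya (knight) says "Exactly 1 of us is a knight" - this is TRUE because there are 1 knights.
- Quinn (knave) says "Maya and I are the same type" - this is FALSE (a lie) because Quinn is a knave and Maya is a knight.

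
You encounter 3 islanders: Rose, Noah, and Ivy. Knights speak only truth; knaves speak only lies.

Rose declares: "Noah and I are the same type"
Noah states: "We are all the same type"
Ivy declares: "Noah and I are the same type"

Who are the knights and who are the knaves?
Rose is a knight.
Noah is a knight.
Ivy is a knight.

Verification:
- Rose (knight) says "Noah and I are the same type" - this is TRUE because Rose is a knight and Noah is a knight.
- Noah (knight) says "We are all the same type" - this is TRUE because Rose, Noah, and Ivy are knights.
- Ivy (knight) says "Noah and I are the same type" - this is TRUE because Ivy is a knight and Noah is a knight.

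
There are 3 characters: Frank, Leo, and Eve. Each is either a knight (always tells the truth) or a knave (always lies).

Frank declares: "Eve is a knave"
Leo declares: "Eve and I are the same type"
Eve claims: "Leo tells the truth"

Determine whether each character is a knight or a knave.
Frank is a knave.
Leo is a knight.
Eve is a knight.

Verification:
- Frank (knave) says "Eve is a knave" - this is FALSE (a lie) because Eve is a knight.
- Leo (knight) says "Eve and I are the same type" - this is TRUE because Leo is a knight and Eve is a knight.
- Eve (knight) says "Leo tells the truth" - this is TRUE because Leo is a knight.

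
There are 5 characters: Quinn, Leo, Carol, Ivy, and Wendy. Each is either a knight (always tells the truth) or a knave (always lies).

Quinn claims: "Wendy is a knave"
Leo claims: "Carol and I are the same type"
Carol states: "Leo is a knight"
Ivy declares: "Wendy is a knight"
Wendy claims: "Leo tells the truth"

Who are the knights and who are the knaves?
Quinn is a knave.
Leo is a knight.
Carol is a knight.
Ivy is a knight.
Wendy is a knight.

Verification:
- Quinn (knave) says "Wendy is a knave" - this is FALSE (a lie) because Wendy is a knight.
- Leo (knight) says "Carol and I are the same type" - this is TRUE because Leo is a knight and Carol is a knight.
- Carol (knight) says "Leo is a knight" - this is TRUE because Leo is a knight.
- Ivy (knight) says "Wendy is a knight" - this is TRUE because Wendy is a knight.
- Wendy (knight) says "Leo tells the truth" - this is TRUE because Leo is a knight.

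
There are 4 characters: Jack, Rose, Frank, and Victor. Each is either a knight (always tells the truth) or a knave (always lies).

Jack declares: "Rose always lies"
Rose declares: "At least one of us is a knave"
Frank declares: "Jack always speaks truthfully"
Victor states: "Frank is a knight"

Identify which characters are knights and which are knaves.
Jack is a knave.
Rose is a knight.
Frank is a knave.
Victor is a knave.

Verification:
- Jack (knave) says "Rose always lies" - this is FALSE (a lie) because Rose is a knight.
- Rose (knight) says "At least one of us is a knave" - this is TRUE because Jack, Frank, and Victor are knaves.
- Frank (knave) says "Jack always speaks truthfully" - this is FALSE (a lie) because Jack is a knave.
- Victor (knave) says "Frank is a knight" - this is FALSE (a lie) because Frank is a knave.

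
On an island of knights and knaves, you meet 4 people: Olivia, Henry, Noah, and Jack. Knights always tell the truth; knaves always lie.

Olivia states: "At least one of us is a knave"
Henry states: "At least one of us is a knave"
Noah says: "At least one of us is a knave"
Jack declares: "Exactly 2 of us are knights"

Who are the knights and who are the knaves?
Olivia is a knight.
Henry is a knight.
Noah is a knight.
Jack is a knave.

Verification:
- Olivia (knight) says "At least one of us is a knave" - this is TRUE because Jack is a knave.
- Henry (knight) says "At least one of us is a knave" - this is TRUE because Jack is a knave.
- Noah (knight) says "At least one of us is a knave" - this is TRUE because Jack is a knave.
- Jack (knave) says "Exactly 2 of us are knights" - this is FALSE (a lie) because there are 3 knights.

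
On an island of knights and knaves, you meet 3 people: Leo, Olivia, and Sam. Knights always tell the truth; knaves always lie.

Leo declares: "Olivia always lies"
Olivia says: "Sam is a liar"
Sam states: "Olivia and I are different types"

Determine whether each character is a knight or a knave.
Leo is a knight.
Olivia is a knave.
Sam is a knight.

Verification:
- Leo (knight) says "Olivia always lies" - this is TRUE because Olivia is a knave.
- Olivia (knave) says "Sam is a liar" - this is FALSE (a lie) because Sam is a knight.
- Sam (knight) says "Olivia and I are different types" - this is TRUE because Sam is a knight and Olivia is a knave.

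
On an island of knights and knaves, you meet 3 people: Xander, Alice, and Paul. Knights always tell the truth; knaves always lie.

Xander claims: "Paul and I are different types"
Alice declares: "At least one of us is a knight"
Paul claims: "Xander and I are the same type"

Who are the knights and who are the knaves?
Xander is a knight.
Alice is a knight.
Paul is a knave.

Verification:
- Xander (knight) says "Paul and I are different types" - this is TRUE because Xander is a knight and Paul is a knave.
- Alice (knight) says "At least one of us is a knight" - this is TRUE because Xander and Alice are knights.
- Paul (knave) says "Xander and I are the same type" - this is FALSE (a lie) because Paul is a knave and Xander is a knight.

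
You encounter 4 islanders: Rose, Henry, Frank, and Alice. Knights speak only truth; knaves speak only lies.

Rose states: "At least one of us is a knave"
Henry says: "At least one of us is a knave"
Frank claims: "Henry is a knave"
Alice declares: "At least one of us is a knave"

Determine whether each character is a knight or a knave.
Rose is a knight.
Henry is a knight.
Frank is a knave.
Alice is a knight.

Verification:
- Rose (knight) says "At least one of us is a knave" - this is TRUE because Frank is a knave.
- Henry (knight) says "At least one of us is a knave" - this is TRUE because Frank is a knave.
- Frank (knave) says "Henry is a knave" - this is FALSE (a lie) because Henry is a knight.
- Alice (knight) says "At least one of us is a knave" - this is TRUE because Frank is a knave.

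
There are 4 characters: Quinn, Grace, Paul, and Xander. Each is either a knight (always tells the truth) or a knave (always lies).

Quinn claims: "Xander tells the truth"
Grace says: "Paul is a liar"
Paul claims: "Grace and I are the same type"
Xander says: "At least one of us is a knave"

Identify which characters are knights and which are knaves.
Quinn is a knight.
Grace is a knight.
Paul is a knave.
Xander is a knight.

Verification:
- Quinn (knight) says "Xander tells the truth" - this is TRUE because Xander is a knight.
- Grace (knight) says "Paul is a liar" - this is TRUE because Paul is a knave.
- Paul (knave) says "Grace and I are the same type" - this is FALSE (a lie) because Paul is a knave and Grace is a knight.
- Xander (knight) says "At least one of us is a knave" - this is TRUE because Paul is a knave.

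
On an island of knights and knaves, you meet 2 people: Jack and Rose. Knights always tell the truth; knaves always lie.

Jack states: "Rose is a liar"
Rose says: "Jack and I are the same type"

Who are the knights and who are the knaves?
Jack is a knight.
Rose is a knave.

Verification:
- Jack (knight) says "Rose is a liar" - this is TRUE because Rose is a knave.
- Rose (knave) says "Jack and I are the same type" - this is FALSE (a lie) because Rose is a knave and Jack is a knight.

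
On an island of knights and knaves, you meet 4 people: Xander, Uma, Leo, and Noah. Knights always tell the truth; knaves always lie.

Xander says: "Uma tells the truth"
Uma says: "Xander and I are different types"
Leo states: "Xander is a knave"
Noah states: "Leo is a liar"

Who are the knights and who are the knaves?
Xander is a knave.
Uma is a knave.
Leo is a knight.
Noah is a knave.

Verification:
- Xander (knave) says "Uma tells the truth" - this is FALSE (a lie) because Uma is a knave.
- Uma (knave) says "Xander and I are different types" - this is FALSE (a lie) because Uma is a knave and Xander is a knave.
- Leo (knight) says "Xander is a knave" - this is TRUE because Xander is a knave.
- Noah (knave) says "Leo is a liar" - this is FALSE (a lie) because Leo is a knight.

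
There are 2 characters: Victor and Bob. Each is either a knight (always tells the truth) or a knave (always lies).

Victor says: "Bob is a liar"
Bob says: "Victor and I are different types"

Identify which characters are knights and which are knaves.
Victor is a knave.
Bob is a knight.

Verification:
- Victor (knave) says "Bob is a liar" - this is FALSE (a lie) because Bob is a knight.
- Bob (knight) says "Victor and I are different types" - this is TRUE because Bob is a knight and Victor is a knave.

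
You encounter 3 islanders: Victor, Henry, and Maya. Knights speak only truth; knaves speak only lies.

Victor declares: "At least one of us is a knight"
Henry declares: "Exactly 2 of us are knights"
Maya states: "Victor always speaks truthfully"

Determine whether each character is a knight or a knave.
Victor is a knave.
Henry is a knave.
Maya is a knave.

Verification:
- Victor (knave) says "At least one of us is a knight" - this is FALSE (a lie) because no one is a knight.
- Henry (knave) says "Exactly 2 of us are knights" - this is FALSE (a lie) because there are 0 knights.
- Maya (knave) says "Victor always speaks truthfully" - this is FALSE (a lie) because Victor is a knave.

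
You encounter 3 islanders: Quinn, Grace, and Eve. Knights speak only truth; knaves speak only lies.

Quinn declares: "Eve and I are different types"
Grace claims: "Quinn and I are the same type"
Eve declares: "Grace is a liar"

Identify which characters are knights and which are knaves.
Quinn is a knight.
Grace is a knight.
Eve is a knave.

Verification:
- Quinn (knight) says "Eve and I are different types" - this is TRUE because Quinn is a knight and Eve is a knave.
- Grace (knight) says "Quinn and I are the same type" - this is TRUE because Grace is a knight and Quinn is a knight.
- Eve (knave) says "Grace is a liar" - this is FALSE (a lie) because Grace is a knight.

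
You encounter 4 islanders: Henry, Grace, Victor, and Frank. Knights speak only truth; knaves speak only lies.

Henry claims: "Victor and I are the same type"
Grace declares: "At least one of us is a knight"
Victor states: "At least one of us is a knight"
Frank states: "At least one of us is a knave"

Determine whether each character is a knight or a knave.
Henry is a knave.
Grace is a knight.
Victor is a knight.
Frank is a knight.

Verification:
- Henry (knave) says "Victor and I are the same type" - this is FALSE (a lie) because Henry is a knave and Victor is a knight.
- Grace (knight) says "At least one of us is a knight" - this is TRUE because Grace, Victor, and Frank are knights.
- Victor (knight) says "At least one of us is a knight" - this is TRUE because Grace, Victor, and Frank are knights.
- Frank (knight) says "At least one of us is a knave" - this is TRUE because Henry is a knave.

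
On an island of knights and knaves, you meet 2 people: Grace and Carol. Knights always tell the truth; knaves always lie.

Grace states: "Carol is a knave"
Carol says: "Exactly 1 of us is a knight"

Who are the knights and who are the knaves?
Grace is a knave.
Carol is a knight.

Verification:
- Grace (knave) says "Carol is a knave" - this is FALSE (a lie) because Carol is a knight.
- Carol (knight) says "Exactly 1 of us is a knight" - this is TRUE because there are 1 knights.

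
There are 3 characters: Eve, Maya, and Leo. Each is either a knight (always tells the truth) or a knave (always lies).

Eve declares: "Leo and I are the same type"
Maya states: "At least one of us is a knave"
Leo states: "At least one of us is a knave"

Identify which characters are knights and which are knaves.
Eve is a knave.
Maya is a knight.
Leo is a knight.

Verification:
- Eve (knave) says "Leo and I are the same type" - this is FALSE (a lie) because Eve is a knave and Leo is a knight.
- Maya (knight) says "At least one of us is a knave" - this is TRUE because Eve is a knave.
- Leo (knight) says "At least one of us is a knave" - this is TRUE because Eve is a knave.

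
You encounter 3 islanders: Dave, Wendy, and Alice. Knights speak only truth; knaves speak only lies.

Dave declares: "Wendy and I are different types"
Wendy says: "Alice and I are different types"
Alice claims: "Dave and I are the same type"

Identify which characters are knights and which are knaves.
Dave is a knight.
Wendy is a knave.
Alice is a knave.

Verification:
- Dave (knight) says "Wendy and I are different types" - this is TRUE because Dave is a knight and Wendy is a knave.
- Wendy (knave) says "Alice and I are different types" - this is FALSE (a lie) because Wendy is a knave and Alice is a knave.
- Alice (knave) says "Dave and I are the same type" - this is FALSE (a lie) because Alice is a knave and Dave is a knight.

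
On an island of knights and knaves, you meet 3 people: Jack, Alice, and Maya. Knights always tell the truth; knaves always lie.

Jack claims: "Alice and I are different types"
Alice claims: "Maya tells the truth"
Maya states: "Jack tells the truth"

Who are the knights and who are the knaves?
Jack is a knave.
Alice is a knave.
Maya is a knave.

Verification:
- Jack (knave) says "Alice and I are different types" - this is FALSE (a lie) because Jack is a knave and Alice is a knave.
- Alice (knave) says "Maya tells the truth" - this is FALSE (a lie) because Maya is a knave.
- Maya (knave) says "Jack tells the truth" - this is FALSE (a lie) because Jack is a knave.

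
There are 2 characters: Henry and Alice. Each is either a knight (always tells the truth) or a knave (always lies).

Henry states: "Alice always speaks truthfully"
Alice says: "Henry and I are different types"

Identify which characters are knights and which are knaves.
Henry is a knave.
Alice is a knave.

Verification:
- Henry (knave) says "Alice always speaks truthfully" - this is FALSE (a lie) because Alice is a knave.
- Alice (knave) says "Henry and I are different types" - this is FALSE (a lie) because Alice is a knave and Henry is a knave.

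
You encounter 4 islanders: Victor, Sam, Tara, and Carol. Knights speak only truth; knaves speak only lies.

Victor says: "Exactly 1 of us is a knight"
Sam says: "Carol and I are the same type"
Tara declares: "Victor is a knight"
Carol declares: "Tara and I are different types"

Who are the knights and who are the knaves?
Victor is a knave.
Sam is a knight.
Tara is a knave.
Carol is a knight.

Verification:
- Victor (knave) says "Exactly 1 of us is a knight" - this is FALSE (a lie) because there are 2 knights.
- Sam (knight) says "Carol and I are the same type" - this is TRUE because Sam is a knight and Carol is a knight.
- Tara (knave) says "Victor is a knight" - this is FALSE (a lie) because Victor is a knave.
- Carol (knight) says "Tara and I are different types" - this is TRUE because Carol is a knight and Tara is a knave.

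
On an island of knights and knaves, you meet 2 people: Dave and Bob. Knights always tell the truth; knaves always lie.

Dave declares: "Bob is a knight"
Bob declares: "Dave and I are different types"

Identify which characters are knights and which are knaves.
Dave is a knave.
Bob is a knave.

Verification:
- Dave (knave) says "Bob is a knight" - this is FALSE (a lie) because Bob is a knave.
- Bob (knave) says "Dave and I are different types" - this is FALSE (a lie) because Bob is a knave and Dave is a knave.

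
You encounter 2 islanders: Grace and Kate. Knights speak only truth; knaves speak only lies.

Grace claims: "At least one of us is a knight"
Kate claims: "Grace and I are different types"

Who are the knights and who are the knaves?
Grace is a knave.
Kate is a knave.

Verification:
- Grace (knave) says "At least one of us is a knight" - this is FALSE (a lie) because no one is a knight.
- Kate (knave) says "Grace and I are different types" - this is FALSE (a lie) because Kate is a knave and Grace is a knave.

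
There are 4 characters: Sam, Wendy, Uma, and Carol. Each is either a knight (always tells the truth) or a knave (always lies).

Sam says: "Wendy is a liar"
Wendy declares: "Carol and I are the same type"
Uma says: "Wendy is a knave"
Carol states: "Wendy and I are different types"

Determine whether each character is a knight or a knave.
Sam is a knight.
Wendy is a knave.
Uma is a knight.
Carol is a knight.

Verification:
- Sam (knight) says "Wendy is a liar" - this is TRUE because Wendy is a knave.
- Wendy (knave) says "Carol and I are the same type" - this is FALSE (a lie) because Wendy is a knave and Carol is a knight.
- Uma (knight) says "Wendy is a knave" - this is TRUE because Wendy is a knave.
- Carol (knight) says "Wendy and I are different types" - this is TRUE because Carol is a knight and Wendy is a knave.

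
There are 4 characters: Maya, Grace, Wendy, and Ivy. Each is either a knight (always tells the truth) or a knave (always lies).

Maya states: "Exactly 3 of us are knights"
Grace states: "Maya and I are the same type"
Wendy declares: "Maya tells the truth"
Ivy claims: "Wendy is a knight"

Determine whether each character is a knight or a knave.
Maya is a knight.
Grace is a knave.
Wendy is a knight.
Ivy is a knight.

Verification:
- Maya (knight) says "Exactly 3 of us are knights" - this is TRUE because there are 3 knights.
- Grace (knave) says "Maya and I are the same type" - this is FALSE (a lie) because Grace is a knave and Maya is a knight.
- Wendy (knight) says "Maya tells the truth" - this is TRUE because Maya is a knight.
- Ivy (knight) says "Wendy is a knight" - this is TRUE because Wendy is a knight.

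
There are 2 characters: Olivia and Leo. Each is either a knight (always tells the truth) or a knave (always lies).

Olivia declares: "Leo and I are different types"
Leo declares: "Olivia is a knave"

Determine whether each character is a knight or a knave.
Olivia is a knight.
Leo is a knave.

Verification:
- Olivia (knight) says "Leo and I are different types" - this is TRUE because Olivia is a knight and Leo is a knave.
- Leo (knave) says "Olivia is a knave" - this is FALSE (a lie) because Olivia is a knight.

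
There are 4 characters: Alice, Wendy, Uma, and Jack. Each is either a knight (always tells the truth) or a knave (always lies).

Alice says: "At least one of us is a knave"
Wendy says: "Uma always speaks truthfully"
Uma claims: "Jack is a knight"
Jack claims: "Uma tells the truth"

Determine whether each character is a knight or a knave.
Alice is a knight.
Wendy is a knave.
Uma is a knave.
Jack is a knave.

Verification:
- Alice (knight) says "At least one of us is a knave" - this is TRUE because Wendy, Uma, and Jack are knaves.
- Wendy (knave) says "Uma always speaks truthfully" - this is FALSE (a lie) because Uma is a knave.
- Uma (knave) says "Jack is a knight" - this is FALSE (a lie) because Jack is a knave.
- Jack (knave) says "Uma tells the truth" - this is FALSE (a lie) because Uma is a knave.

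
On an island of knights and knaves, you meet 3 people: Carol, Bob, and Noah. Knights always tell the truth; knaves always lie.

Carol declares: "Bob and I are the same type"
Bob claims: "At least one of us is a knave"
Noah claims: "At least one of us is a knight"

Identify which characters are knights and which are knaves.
Carol is a knave.
Bob is a knight.
Noah is a knight.

Verification:
- Carol (knave) says "Bob and I are the same type" - this is FALSE (a lie) because Carol is a knave and Bob is a knight.
- Bob (knight) says "At least one of us is a knave" - this is TRUE because Carol is a knave.
- Noah (knight) says "At least one of us is a knight" - this is TRUE because Bob and Noah are knights.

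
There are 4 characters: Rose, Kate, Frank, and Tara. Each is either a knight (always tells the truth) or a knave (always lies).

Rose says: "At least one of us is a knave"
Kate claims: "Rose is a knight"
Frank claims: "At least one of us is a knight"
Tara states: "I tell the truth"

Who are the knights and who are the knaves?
Rose is a knight.
Kate is a knight.
Frank is a knight.
Tara is a knave.

Verification:
- Rose (knight) says "At least one of us is a knave" - this is TRUE because Tara is a knave.
- Kate (knight) says "Rose is a knight" - this is TRUE because Rose is a knight.
- Frank (knight) says "At least one of us is a knight" - this is TRUE because Rose, Kate, and Frank are knights.
- Tara (knave) says "I tell the truth" - this is FALSE (a lie) because Tara is a knave.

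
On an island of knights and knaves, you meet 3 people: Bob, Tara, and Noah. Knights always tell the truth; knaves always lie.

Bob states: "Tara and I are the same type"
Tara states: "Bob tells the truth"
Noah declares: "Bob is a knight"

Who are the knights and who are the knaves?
Bob is a knight.
Tara is a knight.
Noah is a knight.

Verification:
- Bob (knight) says "Tara and I are the same type" - this is TRUE because Bob is a knight and Tara is a knight.
- Tara (knight) says "Bob tells the truth" - this is TRUE because Bob is a knight.
- Noah (knight) says "Bob is a knight" - this is TRUE because Bob is a knight.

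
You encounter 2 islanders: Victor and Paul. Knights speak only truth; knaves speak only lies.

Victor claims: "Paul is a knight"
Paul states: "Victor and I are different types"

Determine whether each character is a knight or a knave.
Victor is a knave.
Paul is a knave.

Verification:
- Victor (knave) says "Paul is a knight" - this is FALSE (a lie) because Paul is a knave.
- Paul (knave) says "Victor and I are different types" - this is FALSE (a lie) because Paul is a knave and Victor is a knave.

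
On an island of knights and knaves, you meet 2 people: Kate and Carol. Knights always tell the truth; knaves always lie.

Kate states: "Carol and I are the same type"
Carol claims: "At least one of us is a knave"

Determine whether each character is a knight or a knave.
Kate is a knave.
Carol is a knight.

Verification:
- Kate (knave) says "Carol and I are the same type" - this is FALSE (a lie) because Kate is a knave and Carol is a knight.
- Carol (knight) says "At least one of us is a knave" - this is TRUE because Kate is a knave.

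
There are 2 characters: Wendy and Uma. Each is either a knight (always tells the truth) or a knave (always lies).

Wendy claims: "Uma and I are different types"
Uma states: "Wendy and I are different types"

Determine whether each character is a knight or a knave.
Wendy is a knave.
Uma is a knave.

Verification:
- Wendy (knave) says "Uma and I are different types" - this is FALSE (a lie) because Wendy is a knave and Uma is a knave.
- Uma (knave) says "Wendy and I are different types" - this is FALSE (a lie) because Uma is a knave and Wendy is a knave.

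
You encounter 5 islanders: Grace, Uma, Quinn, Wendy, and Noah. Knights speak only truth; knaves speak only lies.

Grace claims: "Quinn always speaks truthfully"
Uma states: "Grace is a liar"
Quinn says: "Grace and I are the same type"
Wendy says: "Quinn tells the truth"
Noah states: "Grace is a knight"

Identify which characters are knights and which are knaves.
Grace is a knight.
Uma is a knave.
Quinn is a knight.
Wendy is a knight.
Noah is a knight.

Verification:
- Grace (knight) says "Quinn always speaks truthfully" - this is TRUE because Quinn is a knight.
- Uma (knave) says "Grace is a liar" - this is FALSE (a lie) because Grace is a knight.
- Quinn (knight) says "Grace and I are the same type" - this is TRUE because Quinn is a knight and Grace is a knight.
- Wendy (knight) says "Quinn tells the truth" - this is TRUE because Quinn is a knight.
- Noah (knight) says "Grace is a knight" - this is TRUE because Grace is a knight.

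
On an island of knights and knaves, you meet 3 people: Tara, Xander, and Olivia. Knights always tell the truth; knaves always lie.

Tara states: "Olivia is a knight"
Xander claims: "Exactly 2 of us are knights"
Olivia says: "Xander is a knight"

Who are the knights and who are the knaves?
Tara is a knave.
Xander is a knave.
Olivia is a knave.

Verification:
- Tara (knave) says "Olivia is a knight" - this is FALSE (a lie) because Olivia is a knave.
- Xander (knave) says "Exactly 2 of us are knights" - this is FALSE (a lie) because there are 0 knights.
- Olivia (knave) says "Xander is a knight" - this is FALSE (a lie) because Xander is a knave.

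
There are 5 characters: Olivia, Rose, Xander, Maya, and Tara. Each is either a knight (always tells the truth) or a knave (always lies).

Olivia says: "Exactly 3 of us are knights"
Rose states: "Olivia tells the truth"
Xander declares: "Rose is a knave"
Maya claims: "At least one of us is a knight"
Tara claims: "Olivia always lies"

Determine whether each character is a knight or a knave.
Olivia is a knight.
Rose is a knight.
Xander is a knave.
Maya is a knight.
Tara is a knave.

Verification:
- Olivia (knight) says "Exactly 3 of us are knights" - this is TRUE because there are 3 knights.
- Rose (knight) says "Olivia tells the truth" - this is TRUE because Olivia is a knight.
- Xander (knave) says "Rose is a knave" - this is FALSE (a lie) because Rose is a knight.
- Maya (knight) says "At least one of us is a knight" - this is TRUE because Olivia, Rose, and Maya are knights.
- Tara (knave) says "Olivia always lies" - this is FALSE (a lie) because Olivia is a knight.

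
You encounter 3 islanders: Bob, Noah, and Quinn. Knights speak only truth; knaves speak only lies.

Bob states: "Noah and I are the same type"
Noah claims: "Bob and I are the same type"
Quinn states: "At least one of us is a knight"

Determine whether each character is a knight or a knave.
Bob is a knight.
Noah is a knight.
Quinn is a knight.

Verification:
- Bob (knight) says "Noah and I are the same type" - this is TRUE because Bob is a knight and Noah is a knight.
- Noah (knight) says "Bob and I are the same type" - this is TRUE because Noah is a knight and Bob is a knight.
- Quinn (knight) says "At least one of us is a knight" - this is TRUE because Bob, Noah, and Quinn are knights.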